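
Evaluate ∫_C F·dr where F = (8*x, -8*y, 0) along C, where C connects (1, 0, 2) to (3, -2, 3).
16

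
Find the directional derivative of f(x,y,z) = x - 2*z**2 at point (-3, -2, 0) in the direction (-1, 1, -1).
-sqrt(3)/3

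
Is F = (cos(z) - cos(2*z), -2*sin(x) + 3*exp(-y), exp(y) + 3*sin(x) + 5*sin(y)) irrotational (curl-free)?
No, ∇×F = (exp(y) + 5*cos(y), -sin(z) + 2*sin(2*z) - 3*cos(x), -2*cos(x))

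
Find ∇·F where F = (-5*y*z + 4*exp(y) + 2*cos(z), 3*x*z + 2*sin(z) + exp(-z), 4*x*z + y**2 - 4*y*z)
4*x - 4*y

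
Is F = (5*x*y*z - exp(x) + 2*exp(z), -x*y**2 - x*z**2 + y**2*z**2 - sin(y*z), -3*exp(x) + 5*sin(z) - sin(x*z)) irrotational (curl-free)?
No, ∇×F = (2*x*z - 2*y**2*z + y*cos(y*z), 5*x*y + z*cos(x*z) + 3*exp(x) + 2*exp(z), -5*x*z - y**2 - z**2)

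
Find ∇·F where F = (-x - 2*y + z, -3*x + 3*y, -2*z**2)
2 - 4*z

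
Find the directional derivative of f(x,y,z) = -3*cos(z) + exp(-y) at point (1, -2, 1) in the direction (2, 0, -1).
-3*sqrt(5)*sin(1)/5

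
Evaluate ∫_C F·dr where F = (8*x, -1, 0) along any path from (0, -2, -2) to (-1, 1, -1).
1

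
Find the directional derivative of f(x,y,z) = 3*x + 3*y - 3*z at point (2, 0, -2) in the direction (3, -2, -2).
9*sqrt(17)/17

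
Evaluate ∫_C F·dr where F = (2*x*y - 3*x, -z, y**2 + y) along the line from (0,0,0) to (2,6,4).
58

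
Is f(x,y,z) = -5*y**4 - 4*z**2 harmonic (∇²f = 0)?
No, ∇²f = -60*y**2 - 8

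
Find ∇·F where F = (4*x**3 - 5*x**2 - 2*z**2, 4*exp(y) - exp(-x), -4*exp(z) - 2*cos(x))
12*x**2 - 10*x + 4*exp(y) - 4*exp(z)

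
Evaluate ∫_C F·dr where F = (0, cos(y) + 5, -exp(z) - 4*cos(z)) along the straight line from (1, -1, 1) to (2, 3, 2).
-exp(2) - 4*sin(2) + sin(3) + E + 5*sin(1) + 20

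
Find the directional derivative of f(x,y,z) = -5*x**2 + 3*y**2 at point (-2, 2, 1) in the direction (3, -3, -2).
12*sqrt(22)/11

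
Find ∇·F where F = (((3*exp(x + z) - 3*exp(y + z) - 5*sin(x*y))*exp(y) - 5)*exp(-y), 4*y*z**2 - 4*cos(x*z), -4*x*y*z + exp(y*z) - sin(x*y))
-4*x*y + y*exp(y*z) - 5*y*cos(x*y) + 4*z**2 + 3*exp(x + z)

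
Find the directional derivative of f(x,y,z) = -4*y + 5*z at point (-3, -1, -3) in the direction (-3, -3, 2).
sqrt(22)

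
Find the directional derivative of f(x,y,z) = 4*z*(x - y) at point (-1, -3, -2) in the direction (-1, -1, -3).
-24*sqrt(11)/11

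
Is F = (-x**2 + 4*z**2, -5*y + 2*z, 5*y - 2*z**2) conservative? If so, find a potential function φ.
No, ∇×F = (3, 8*z, 0) ≠ 0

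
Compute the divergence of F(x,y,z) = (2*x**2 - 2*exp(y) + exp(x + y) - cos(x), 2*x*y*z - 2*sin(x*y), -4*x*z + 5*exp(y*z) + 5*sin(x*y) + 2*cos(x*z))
2*x*z - 2*x*sin(x*z) - 2*x*cos(x*y) + 5*y*exp(y*z) + exp(x + y) + sin(x)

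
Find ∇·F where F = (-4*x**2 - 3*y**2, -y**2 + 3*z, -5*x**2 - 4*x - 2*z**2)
-8*x - 2*y - 4*z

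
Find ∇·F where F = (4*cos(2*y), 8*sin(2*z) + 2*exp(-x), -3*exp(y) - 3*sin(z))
-3*cos(z)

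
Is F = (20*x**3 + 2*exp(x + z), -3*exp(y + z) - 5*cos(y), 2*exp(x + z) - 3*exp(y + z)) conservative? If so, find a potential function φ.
Yes, F is conservative. φ = 5*x**4 + 2*exp(x + z) - 3*exp(y + z) - 5*sin(y)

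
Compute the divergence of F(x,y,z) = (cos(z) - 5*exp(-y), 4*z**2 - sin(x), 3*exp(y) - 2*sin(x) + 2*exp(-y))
0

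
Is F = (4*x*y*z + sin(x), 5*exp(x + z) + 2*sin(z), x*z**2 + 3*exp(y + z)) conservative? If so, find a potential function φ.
No, ∇×F = (-5*exp(x + z) + 3*exp(y + z) - 2*cos(z), 4*x*y - z**2, -4*x*z + 5*exp(x + z)) ≠ 0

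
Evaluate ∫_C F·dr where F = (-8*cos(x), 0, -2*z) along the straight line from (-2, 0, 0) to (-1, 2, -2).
-8*sin(2) - 4 + 8*sin(1)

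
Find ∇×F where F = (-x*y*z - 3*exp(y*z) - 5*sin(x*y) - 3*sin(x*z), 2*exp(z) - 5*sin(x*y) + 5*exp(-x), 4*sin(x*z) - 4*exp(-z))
(-2*exp(z), -x*y - 3*x*cos(x*z) - 3*y*exp(y*z) - 4*z*cos(x*z), x*z + 5*x*cos(x*y) - 5*y*cos(x*y) + 3*z*exp(y*z) - 5*exp(-x))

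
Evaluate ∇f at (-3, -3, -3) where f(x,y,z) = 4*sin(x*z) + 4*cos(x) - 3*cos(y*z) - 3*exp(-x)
(4*sin(3) - 12*cos(9) + 3*exp(3), -9*sin(9), -9*sin(9) - 12*cos(9))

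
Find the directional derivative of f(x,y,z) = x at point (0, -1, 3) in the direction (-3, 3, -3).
-sqrt(3)/3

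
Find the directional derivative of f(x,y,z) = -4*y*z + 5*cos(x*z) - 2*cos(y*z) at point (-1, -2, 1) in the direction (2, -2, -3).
sqrt(17)*(-16 - 8*sin(2) + 25*sin(1))/17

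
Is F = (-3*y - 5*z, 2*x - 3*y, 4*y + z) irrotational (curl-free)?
No, ∇×F = (4, -5, 5)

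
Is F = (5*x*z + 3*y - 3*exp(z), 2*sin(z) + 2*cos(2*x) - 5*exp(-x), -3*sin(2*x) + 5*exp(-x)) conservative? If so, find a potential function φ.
No, ∇×F = (-2*cos(z), 5*x - 3*exp(z) + 6*cos(2*x) + 5*exp(-x), -4*sin(2*x) - 3 + 5*exp(-x)) ≠ 0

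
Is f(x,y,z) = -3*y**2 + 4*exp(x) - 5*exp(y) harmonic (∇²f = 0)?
No, ∇²f = 4*exp(x) - 5*exp(y) - 6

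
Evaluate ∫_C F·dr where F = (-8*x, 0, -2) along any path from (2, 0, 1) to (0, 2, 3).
12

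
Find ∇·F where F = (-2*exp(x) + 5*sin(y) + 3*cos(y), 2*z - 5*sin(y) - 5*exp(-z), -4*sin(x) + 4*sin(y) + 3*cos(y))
-2*exp(x) - 5*cos(y)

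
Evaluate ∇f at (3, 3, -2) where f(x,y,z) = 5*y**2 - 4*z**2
(0, 30, 16)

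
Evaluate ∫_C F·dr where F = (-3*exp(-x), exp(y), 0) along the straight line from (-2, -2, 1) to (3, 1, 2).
(-3*exp(5) - E + 3 + exp(4))*exp(-3)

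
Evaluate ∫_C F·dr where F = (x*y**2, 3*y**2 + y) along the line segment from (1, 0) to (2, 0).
0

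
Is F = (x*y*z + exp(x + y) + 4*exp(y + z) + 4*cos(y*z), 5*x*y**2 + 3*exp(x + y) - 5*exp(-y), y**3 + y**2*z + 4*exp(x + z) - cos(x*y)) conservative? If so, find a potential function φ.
No, ∇×F = (x*sin(x*y) + 3*y**2 + 2*y*z, x*y - y*sin(x*y) - 4*y*sin(y*z) - 4*exp(x + z) + 4*exp(y + z), -x*z + 5*y**2 + 4*z*sin(y*z) + 2*exp(x + y) - 4*exp(y + z)) ≠ 0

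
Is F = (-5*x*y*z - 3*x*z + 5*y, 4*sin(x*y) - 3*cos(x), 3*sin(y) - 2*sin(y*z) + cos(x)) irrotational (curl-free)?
No, ∇×F = (-2*z*cos(y*z) + 3*cos(y), -5*x*y - 3*x + sin(x), 5*x*z + 4*y*cos(x*y) + 3*sin(x) - 5)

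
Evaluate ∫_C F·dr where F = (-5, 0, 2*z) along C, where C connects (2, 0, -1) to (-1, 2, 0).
14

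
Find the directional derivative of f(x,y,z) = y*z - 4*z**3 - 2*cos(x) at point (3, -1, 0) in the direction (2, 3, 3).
sqrt(22)*(-3 + 4*sin(3))/22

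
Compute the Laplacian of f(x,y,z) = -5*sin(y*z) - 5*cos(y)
5*y**2*sin(y*z) + 5*z**2*sin(y*z) + 5*cos(y)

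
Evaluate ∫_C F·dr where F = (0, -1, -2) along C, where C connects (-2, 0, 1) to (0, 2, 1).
-2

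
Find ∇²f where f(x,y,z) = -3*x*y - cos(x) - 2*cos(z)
cos(x) + 2*cos(z)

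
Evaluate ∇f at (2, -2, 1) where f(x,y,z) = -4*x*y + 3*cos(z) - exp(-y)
(8, -8 + exp(2), -3*sin(1))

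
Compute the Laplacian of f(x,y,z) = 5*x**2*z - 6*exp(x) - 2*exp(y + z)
10*z - 6*exp(x) - 4*exp(y + z)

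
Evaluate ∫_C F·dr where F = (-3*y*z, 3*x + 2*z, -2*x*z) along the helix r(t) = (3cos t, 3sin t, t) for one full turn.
27*pi*(1 + pi)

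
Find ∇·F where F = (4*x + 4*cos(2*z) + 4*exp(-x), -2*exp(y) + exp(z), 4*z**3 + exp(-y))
12*z**2 - 2*exp(y) + 4 - 4*exp(-x)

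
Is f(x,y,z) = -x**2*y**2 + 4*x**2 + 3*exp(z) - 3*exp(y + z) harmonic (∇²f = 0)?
No, ∇²f = -2*x**2 - 2*y**2 + 3*exp(z) - 6*exp(y + z) + 8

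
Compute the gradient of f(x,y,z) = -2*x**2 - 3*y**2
(-4*x, -6*y, 0)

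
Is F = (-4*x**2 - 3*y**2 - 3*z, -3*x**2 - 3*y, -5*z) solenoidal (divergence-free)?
No, ∇·F = -8*x - 8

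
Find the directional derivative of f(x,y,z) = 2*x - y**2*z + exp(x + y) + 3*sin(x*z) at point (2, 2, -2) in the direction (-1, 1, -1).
10*sqrt(3)/3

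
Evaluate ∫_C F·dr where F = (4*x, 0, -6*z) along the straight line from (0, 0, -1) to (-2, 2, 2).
-1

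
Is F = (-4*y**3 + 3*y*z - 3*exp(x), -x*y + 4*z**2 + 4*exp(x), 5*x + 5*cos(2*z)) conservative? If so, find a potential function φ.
No, ∇×F = (-8*z, 3*y - 5, 12*y**2 - y - 3*z + 4*exp(x)) ≠ 0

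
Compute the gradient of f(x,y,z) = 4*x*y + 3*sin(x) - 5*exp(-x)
(4*y + 3*cos(x) + 5*exp(-x), 4*x, 0)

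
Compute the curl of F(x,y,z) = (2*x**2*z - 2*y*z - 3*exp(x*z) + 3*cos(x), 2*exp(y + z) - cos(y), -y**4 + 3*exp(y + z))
(-4*y**3 + exp(y + z), 2*x**2 - 3*x*exp(x*z) - 2*y, 2*z)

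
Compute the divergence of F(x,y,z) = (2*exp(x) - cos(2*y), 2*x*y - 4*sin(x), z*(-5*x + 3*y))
-3*x + 3*y + 2*exp(x)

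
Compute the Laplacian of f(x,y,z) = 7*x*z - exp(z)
-exp(z)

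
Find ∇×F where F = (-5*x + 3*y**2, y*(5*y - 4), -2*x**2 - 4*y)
(-4, 4*x, -6*y)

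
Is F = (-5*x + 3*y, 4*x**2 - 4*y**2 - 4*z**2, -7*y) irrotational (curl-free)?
No, ∇×F = (8*z - 7, 0, 8*x - 3)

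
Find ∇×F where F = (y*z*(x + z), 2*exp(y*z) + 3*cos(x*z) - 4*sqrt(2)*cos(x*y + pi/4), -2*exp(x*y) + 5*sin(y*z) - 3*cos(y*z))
(-2*x*exp(x*y) + 3*x*sin(x*z) - 2*y*exp(y*z) + 3*z*sin(y*z) + 5*z*cos(y*z), y*(x + 2*z + 2*exp(x*y)), 4*sqrt(2)*y*sin(x*y + pi/4) - z*(x + z) - 3*z*sin(x*z))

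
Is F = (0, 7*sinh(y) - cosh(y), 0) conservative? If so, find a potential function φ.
Yes, F is conservative. φ = -sinh(y) + 7*cosh(y)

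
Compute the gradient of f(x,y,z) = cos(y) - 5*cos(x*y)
(5*y*sin(x*y), 5*x*sin(x*y) - sin(y), 0)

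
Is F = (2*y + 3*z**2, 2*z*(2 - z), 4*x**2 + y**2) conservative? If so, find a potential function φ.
No, ∇×F = (2*y + 4*z - 4, -8*x + 6*z, -2) ≠ 0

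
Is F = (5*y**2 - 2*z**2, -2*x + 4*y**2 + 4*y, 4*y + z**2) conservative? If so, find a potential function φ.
No, ∇×F = (4, -4*z, -10*y - 2) ≠ 0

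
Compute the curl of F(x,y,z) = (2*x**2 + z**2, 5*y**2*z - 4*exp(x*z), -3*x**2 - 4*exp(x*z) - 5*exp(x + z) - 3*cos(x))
(4*x*exp(x*z) - 5*y**2, 6*x + 4*z*exp(x*z) + 2*z + 5*exp(x + z) - 3*sin(x), -4*z*exp(x*z))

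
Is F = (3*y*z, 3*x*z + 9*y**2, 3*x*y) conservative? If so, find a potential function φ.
Yes, F is conservative. φ = 3*y*(x*z + y**2)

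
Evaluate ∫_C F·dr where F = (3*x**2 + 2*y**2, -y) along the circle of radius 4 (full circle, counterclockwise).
0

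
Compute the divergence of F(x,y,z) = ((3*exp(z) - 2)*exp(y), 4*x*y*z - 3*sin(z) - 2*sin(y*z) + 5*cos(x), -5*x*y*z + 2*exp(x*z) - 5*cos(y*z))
-5*x*y + 4*x*z + 2*x*exp(x*z) + 5*y*sin(y*z) - 2*z*cos(y*z)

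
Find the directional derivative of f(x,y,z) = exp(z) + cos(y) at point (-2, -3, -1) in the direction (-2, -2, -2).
-sqrt(3)*(E*sin(3) + 1)*exp(-1)/3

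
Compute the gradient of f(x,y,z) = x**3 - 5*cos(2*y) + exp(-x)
(3*x**2 - exp(-x), 10*sin(2*y), 0)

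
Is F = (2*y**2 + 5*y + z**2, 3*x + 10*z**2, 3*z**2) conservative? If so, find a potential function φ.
No, ∇×F = (-20*z, 2*z, -4*y - 2) ≠ 0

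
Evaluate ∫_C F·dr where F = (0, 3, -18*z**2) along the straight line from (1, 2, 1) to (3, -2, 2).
-54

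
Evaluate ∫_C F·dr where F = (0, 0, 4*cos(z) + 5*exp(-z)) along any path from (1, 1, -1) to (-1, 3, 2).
-5*exp(-2) + 4*sin(1) + 4*sin(2) + 5*E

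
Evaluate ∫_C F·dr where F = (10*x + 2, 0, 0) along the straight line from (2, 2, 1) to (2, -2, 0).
0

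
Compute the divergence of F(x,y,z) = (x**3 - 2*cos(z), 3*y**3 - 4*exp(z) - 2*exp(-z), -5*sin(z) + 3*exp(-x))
3*x**2 + 9*y**2 - 5*cos(z)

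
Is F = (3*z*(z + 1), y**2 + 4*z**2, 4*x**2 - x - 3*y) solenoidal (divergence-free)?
No, ∇·F = 2*y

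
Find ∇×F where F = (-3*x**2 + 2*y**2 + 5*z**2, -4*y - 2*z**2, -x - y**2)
(-2*y + 4*z, 10*z + 1, -4*y)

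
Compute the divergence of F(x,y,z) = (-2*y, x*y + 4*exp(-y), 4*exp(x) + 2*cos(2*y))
x - 4*exp(-y)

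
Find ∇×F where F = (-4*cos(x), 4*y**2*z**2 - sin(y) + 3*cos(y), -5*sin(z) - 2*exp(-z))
(-8*y**2*z, 0, 0)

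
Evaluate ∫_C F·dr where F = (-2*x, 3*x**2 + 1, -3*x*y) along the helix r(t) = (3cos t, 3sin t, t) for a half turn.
0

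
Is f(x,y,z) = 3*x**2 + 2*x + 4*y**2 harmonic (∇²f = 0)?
No, ∇²f = 14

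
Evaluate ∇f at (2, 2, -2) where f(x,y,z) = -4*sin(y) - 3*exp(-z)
(0, -4*cos(2), 3*exp(2))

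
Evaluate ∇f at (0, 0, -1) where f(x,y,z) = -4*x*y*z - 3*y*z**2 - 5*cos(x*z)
(0, -3, 0)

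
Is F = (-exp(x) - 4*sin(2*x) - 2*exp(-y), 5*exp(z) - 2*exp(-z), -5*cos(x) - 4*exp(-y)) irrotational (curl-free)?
No, ∇×F = (-5*exp(z) - 2*exp(-z) + 4*exp(-y), -5*sin(x), -2*exp(-y))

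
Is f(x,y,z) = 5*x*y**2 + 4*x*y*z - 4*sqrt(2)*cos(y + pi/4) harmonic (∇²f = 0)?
No, ∇²f = 10*x + 4*sqrt(2)*cos(y + pi/4)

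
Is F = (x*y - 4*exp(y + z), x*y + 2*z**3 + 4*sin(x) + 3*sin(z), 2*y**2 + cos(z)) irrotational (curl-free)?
No, ∇×F = (4*y - 6*z**2 - 3*cos(z), -4*exp(y + z), -x + y + 4*exp(y + z) + 4*cos(x))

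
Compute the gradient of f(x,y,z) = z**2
(0, 0, 2*z)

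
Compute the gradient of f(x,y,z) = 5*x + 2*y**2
(5, 4*y, 0)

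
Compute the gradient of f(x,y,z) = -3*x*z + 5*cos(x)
(-3*z - 5*sin(x), 0, -3*x)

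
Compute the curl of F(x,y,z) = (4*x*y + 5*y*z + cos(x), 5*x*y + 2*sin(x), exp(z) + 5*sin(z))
(0, 5*y, -4*x + 5*y - 5*z + 2*cos(x))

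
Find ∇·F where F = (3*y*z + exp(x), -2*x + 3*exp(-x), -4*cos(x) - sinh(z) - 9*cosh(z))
exp(x) - 9*sinh(z) - cosh(z)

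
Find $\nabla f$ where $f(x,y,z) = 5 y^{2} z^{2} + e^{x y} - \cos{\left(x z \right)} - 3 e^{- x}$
(y*exp(x*y) + z*sin(x*z) + 3*exp(-x), x*exp(x*y) + 10*y*z**2, x*sin(x*z) + 10*y**2*z)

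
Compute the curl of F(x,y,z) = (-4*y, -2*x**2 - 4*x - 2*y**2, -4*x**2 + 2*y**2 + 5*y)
(4*y + 5, 8*x, -4*x)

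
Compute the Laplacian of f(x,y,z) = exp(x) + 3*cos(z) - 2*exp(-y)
exp(x) - 3*cos(z) - 2*exp(-y)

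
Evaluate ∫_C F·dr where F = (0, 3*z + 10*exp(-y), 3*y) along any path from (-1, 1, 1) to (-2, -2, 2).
-10*exp(2) - 15 + 10*exp(-1)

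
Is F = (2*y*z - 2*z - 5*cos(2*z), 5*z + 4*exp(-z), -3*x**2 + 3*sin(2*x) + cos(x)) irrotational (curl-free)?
No, ∇×F = (-5 + 4*exp(-z), 6*x + 2*y + sin(x) + 10*sin(2*z) - 6*cos(2*x) - 2, -2*z)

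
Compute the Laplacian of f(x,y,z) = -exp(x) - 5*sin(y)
-exp(x) + 5*sin(y)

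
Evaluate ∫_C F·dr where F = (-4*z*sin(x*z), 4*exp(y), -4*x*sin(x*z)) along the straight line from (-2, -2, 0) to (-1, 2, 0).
8*sinh(2)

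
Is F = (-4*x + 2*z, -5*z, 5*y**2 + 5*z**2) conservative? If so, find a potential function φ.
No, ∇×F = (10*y + 5, 2, 0) ≠ 0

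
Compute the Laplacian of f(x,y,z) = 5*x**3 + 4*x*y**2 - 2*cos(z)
38*x + 2*cos(z)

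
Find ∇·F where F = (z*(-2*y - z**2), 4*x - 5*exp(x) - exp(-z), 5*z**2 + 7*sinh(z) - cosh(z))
10*z - sinh(z) + 7*cosh(z)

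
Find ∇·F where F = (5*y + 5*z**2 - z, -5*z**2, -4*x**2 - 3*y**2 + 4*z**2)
8*z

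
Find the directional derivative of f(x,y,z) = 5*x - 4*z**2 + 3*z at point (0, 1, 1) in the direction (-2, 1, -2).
0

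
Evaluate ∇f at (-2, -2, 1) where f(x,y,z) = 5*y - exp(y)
(0, 5 - exp(-2), 0)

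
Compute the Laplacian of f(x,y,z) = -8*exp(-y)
-8*exp(-y)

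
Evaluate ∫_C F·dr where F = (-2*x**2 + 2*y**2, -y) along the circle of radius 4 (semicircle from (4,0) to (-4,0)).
-256/3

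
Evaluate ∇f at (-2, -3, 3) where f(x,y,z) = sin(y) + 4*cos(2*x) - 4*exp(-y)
(8*sin(4), cos(3) + 4*exp(3), 0)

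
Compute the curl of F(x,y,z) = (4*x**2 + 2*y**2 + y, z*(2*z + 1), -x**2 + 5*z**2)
(-4*z - 1, 2*x, -4*y - 1)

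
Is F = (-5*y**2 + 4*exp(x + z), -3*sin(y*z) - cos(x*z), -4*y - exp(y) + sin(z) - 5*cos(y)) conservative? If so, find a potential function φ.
No, ∇×F = (-x*sin(x*z) + 3*y*cos(y*z) - exp(y) + 5*sin(y) - 4, 4*exp(x + z), 10*y + z*sin(x*z)) ≠ 0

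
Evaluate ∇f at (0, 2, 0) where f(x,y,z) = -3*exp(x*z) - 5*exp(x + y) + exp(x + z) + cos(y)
(1 - 5*exp(2), -5*exp(2) - sin(2), 1)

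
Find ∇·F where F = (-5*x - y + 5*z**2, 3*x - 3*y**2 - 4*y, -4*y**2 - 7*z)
-6*y - 16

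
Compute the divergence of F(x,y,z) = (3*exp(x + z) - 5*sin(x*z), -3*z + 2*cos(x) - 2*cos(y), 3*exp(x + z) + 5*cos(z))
-5*z*cos(x*z) + 6*exp(x + z) + 2*sin(y) - 5*sin(z)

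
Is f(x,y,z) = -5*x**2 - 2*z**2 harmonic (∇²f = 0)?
No, ∇²f = -14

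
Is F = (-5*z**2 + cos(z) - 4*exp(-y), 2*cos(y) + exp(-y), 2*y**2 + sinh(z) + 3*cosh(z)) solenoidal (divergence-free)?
No, ∇·F = -2*sin(y) + 3*sinh(z) + cosh(z) - exp(-y)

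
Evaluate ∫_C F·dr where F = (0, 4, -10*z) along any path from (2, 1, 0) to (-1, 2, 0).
4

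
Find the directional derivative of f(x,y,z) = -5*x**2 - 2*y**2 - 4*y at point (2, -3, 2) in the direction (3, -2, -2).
-76*sqrt(17)/17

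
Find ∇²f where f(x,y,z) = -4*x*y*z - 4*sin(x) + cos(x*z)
-x**2*cos(x*z) - z**2*cos(x*z) + 4*sin(x)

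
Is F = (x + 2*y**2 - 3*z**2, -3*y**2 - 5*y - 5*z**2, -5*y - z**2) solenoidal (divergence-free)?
No, ∇·F = -6*y - 2*z - 4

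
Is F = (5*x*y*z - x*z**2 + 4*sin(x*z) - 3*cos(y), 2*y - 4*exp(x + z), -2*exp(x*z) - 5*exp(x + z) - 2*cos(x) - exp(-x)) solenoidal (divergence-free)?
No, ∇·F = -2*x*exp(x*z) + 5*y*z - z**2 + 4*z*cos(x*z) - 5*exp(x + z) + 2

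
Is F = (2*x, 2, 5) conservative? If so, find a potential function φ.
Yes, F is conservative. φ = x**2 + 2*y + 5*z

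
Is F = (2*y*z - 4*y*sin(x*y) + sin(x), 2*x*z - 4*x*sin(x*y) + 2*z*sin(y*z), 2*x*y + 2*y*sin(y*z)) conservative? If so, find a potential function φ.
Yes, F is conservative. φ = 2*x*y*z - cos(x) + 4*cos(x*y) - 2*cos(y*z)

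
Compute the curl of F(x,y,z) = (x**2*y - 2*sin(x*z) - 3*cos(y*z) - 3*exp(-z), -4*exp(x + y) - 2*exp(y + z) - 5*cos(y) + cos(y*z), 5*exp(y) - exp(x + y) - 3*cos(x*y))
(3*x*sin(x*y) + y*sin(y*z) + 5*exp(y) - exp(x + y) + 2*exp(y + z), -2*x*cos(x*z) - 3*y*sin(x*y) + 3*y*sin(y*z) + exp(x + y) + 3*exp(-z), -x**2 - 3*z*sin(y*z) - 4*exp(x + y))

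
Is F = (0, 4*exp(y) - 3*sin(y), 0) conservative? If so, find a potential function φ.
Yes, F is conservative. φ = 4*exp(y) + 3*cos(y)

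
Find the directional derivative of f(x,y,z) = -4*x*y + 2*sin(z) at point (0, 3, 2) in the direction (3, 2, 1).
sqrt(14)*(-18 + cos(2))/7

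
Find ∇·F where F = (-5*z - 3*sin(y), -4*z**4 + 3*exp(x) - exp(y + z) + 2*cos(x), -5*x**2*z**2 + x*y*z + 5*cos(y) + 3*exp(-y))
-10*x**2*z + x*y - exp(y + z)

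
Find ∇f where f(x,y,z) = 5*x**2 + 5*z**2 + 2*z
(10*x, 0, 10*z + 2)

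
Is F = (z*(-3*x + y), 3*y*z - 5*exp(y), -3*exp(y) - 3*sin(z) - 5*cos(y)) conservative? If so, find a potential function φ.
No, ∇×F = (-3*y - 3*exp(y) + 5*sin(y), -3*x + y, -z) ≠ 0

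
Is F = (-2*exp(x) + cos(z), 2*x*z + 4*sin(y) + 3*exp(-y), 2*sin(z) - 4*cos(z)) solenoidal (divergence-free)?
No, ∇·F = -2*exp(x) + 4*sin(z) + 4*cos(y) + 2*cos(z) - 3*exp(-y)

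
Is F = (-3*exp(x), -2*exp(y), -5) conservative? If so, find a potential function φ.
Yes, F is conservative. φ = -5*z - 3*exp(x) - 2*exp(y)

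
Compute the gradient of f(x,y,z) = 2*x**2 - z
(4*x, 0, -1)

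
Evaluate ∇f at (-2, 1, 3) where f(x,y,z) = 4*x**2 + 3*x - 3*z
(-13, 0, -3)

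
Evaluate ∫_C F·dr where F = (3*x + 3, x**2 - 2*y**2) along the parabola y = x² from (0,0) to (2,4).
-68/3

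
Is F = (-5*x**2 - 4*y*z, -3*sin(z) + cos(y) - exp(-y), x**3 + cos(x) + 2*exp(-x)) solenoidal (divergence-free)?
No, ∇·F = -10*x - sin(y) + exp(-y)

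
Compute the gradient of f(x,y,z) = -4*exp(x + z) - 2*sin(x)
(-4*exp(x + z) - 2*cos(x), 0, -4*exp(x + z))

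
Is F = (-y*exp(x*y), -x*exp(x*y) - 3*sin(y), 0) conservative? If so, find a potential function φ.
Yes, F is conservative. φ = -exp(x*y) + 3*cos(y)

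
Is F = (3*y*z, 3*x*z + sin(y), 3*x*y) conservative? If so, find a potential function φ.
Yes, F is conservative. φ = 3*x*y*z - cos(y)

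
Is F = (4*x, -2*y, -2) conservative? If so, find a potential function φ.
Yes, F is conservative. φ = 2*x**2 - y**2 - 2*z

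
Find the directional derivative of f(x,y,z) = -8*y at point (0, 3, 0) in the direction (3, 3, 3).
-8*sqrt(3)/3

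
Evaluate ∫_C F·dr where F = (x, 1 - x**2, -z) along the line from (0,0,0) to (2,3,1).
1/2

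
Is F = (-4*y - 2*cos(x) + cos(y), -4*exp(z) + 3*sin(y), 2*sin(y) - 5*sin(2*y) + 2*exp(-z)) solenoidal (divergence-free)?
No, ∇·F = 2*sin(x) + 3*cos(y) - 2*exp(-z)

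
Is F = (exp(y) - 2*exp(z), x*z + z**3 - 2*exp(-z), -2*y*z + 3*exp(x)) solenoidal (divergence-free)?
No, ∇·F = -2*y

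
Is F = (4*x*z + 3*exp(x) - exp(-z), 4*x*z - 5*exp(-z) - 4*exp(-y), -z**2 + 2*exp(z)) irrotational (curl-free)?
No, ∇×F = (-4*x - 5*exp(-z), 4*x + exp(-z), 4*z)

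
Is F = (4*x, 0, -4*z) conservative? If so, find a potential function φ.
Yes, F is conservative. φ = 2*x**2 - 2*z**2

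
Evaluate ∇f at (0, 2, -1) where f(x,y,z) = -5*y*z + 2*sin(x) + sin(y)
(2, cos(2) + 5, -10)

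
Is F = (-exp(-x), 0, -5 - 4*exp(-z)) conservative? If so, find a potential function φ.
Yes, F is conservative. φ = -5*z + 4*exp(-z) + exp(-x)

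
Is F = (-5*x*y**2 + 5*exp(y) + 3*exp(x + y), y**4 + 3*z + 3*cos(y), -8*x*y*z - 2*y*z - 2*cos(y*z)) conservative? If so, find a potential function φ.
No, ∇×F = (-8*x*z + 2*z*sin(y*z) - 2*z - 3, 8*y*z, 10*x*y - 5*exp(y) - 3*exp(x + y)) ≠ 0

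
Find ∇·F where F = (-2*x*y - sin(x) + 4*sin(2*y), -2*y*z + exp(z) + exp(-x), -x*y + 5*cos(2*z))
-2*y - 2*z - 10*sin(2*z) - cos(x)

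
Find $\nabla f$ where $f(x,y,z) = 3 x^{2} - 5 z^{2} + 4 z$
(6*x, 0, 4 - 10*z)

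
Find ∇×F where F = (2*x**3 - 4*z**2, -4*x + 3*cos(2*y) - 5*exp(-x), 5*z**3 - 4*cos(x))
(0, -8*z - 4*sin(x), -4 + 5*exp(-x))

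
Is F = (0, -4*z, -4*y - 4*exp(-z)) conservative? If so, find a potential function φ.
Yes, F is conservative. φ = -4*y*z + 4*exp(-z)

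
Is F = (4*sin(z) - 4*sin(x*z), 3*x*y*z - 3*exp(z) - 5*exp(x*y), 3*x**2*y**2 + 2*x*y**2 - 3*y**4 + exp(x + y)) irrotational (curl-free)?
No, ∇×F = (6*x**2*y + x*y - 12*y**3 + 3*exp(z) + exp(x + y), -6*x*y**2 - 4*x*cos(x*z) - 2*y**2 - exp(x + y) + 4*cos(z), y*(3*z - 5*exp(x*y)))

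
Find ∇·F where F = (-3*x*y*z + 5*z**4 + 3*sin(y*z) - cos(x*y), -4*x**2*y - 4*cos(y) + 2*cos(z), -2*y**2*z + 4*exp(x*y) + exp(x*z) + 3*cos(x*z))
-4*x**2 + x*exp(x*z) - 3*x*sin(x*z) - 2*y**2 - 3*y*z + y*sin(x*y) + 4*sin(y)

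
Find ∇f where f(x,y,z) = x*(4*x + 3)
(8*x + 3, 0, 0)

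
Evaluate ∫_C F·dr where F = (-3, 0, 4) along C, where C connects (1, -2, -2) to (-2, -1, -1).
13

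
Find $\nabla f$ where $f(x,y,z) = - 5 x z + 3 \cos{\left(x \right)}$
(-5*z - 3*sin(x), 0, -5*x)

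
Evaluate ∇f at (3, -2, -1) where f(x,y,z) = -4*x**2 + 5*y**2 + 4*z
(-24, -20, 4)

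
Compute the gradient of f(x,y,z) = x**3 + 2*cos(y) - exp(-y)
(3*x**2, -2*sin(y) + exp(-y), 0)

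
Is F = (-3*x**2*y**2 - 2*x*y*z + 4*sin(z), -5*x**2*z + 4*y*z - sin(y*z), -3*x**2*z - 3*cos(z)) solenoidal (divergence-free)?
No, ∇·F = -3*x**2 - 6*x*y**2 - 2*y*z - z*cos(y*z) + 4*z + 3*sin(z)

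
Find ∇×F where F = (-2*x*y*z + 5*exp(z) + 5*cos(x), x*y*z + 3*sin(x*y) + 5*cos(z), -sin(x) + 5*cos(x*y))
(-x*y - 5*x*sin(x*y) + 5*sin(z), -2*x*y + 5*y*sin(x*y) + 5*exp(z) + cos(x), 2*x*z + y*z + 3*y*cos(x*y))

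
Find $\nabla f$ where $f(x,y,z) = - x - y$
(-1, -1, 0)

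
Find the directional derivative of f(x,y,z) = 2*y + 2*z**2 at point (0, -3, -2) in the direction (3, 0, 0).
0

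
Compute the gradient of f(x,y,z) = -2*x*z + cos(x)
(-2*z - sin(x), 0, -2*x)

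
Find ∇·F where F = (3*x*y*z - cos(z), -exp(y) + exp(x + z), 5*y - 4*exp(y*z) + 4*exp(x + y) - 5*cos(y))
3*y*z - 4*y*exp(y*z) - exp(y)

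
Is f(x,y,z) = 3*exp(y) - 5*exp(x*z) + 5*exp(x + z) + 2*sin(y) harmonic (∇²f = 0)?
No, ∇²f = -5*x**2*exp(x*z) - 5*z**2*exp(x*z) + 3*exp(y) + 10*exp(x + z) - 2*sin(y)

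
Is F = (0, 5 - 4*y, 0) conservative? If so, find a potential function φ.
Yes, F is conservative. φ = y*(5 - 2*y)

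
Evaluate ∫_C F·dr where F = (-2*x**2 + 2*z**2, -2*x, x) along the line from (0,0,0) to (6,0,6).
18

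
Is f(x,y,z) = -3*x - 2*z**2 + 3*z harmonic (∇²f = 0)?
No, ∇²f = -4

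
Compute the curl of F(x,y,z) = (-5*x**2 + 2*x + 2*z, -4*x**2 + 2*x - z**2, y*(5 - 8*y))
(-16*y + 2*z + 5, 2, 2 - 8*x)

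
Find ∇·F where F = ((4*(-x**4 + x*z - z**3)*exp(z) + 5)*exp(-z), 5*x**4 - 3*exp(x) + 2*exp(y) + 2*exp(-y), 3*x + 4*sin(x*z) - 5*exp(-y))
-16*x**3 + 4*x*cos(x*z) + 4*z + 4*sinh(y)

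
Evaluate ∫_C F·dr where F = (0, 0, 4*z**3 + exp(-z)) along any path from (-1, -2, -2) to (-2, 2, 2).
2*sinh(2)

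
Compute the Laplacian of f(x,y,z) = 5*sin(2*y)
-20*sin(2*y)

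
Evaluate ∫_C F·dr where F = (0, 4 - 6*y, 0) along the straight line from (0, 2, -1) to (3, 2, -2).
0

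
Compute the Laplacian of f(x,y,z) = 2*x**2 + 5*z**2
14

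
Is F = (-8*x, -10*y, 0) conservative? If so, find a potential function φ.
Yes, F is conservative. φ = -4*x**2 - 5*y**2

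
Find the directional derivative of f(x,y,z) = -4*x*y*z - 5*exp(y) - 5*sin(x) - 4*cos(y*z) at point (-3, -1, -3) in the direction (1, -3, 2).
sqrt(14)*(28*E*sin(3) - 5*E*cos(3) + 15 + 72*E)*exp(-1)/14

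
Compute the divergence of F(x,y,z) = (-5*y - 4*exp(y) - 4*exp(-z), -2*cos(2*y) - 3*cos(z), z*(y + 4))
y + 4*sin(2*y) + 4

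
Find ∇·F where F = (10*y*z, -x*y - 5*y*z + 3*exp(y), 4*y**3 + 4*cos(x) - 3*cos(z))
-x - 5*z + 3*exp(y) + 3*sin(z)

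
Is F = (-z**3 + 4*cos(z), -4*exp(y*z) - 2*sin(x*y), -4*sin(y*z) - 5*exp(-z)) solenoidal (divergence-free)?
No, ∇·F = -2*x*cos(x*y) - 4*y*cos(y*z) - 4*z*exp(y*z) + 5*exp(-z)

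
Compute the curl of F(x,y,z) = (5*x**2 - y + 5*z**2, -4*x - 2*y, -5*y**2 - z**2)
(-10*y, 10*z, -3)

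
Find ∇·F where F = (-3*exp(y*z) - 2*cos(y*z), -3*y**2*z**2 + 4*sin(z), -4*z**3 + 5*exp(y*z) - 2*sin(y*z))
-6*y*z**2 + 5*y*exp(y*z) - 2*y*cos(y*z) - 12*z**2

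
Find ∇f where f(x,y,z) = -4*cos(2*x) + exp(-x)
(8*sin(2*x) - exp(-x), 0, 0)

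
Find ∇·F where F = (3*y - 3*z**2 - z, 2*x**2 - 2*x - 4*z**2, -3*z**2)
-6*z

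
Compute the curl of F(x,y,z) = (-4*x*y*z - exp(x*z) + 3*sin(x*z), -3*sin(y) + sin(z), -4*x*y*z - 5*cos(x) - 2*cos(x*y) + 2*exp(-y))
(-4*x*z + 2*x*sin(x*y) - cos(z) - 2*exp(-y), -4*x*y - x*exp(x*z) + 3*x*cos(x*z) + 4*y*z - 2*y*sin(x*y) - 5*sin(x), 4*x*z)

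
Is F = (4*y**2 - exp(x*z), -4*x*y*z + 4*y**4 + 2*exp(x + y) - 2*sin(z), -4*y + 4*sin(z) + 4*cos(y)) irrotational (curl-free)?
No, ∇×F = (4*x*y - 4*sin(y) + 2*cos(z) - 4, -x*exp(x*z), -4*y*z - 8*y + 2*exp(x + y))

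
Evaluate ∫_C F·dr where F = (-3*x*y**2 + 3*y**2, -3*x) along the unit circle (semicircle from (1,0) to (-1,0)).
-3*pi/2 - 4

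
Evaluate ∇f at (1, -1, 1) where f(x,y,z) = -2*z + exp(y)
(0, exp(-1), -2)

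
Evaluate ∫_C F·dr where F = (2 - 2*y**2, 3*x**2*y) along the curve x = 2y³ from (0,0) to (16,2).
1696/5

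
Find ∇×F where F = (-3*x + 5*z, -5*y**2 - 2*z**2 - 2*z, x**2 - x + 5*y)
(4*z + 7, 6 - 2*x, 0)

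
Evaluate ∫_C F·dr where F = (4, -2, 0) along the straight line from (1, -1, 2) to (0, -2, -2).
-2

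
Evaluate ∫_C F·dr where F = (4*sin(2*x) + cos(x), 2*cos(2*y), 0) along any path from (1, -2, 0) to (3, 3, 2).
-2*cos(6) - sin(1) + 2*cos(2) + sin(4) + sin(6) + sin(3)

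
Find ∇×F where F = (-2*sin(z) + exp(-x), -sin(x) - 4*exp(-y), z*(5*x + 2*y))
(2*z, -5*z - 2*cos(z), -cos(x))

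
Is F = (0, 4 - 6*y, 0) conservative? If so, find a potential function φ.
Yes, F is conservative. φ = y*(4 - 3*y)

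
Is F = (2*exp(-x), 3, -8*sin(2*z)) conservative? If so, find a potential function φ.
Yes, F is conservative. φ = 3*y + 4*cos(2*z) - 2*exp(-x)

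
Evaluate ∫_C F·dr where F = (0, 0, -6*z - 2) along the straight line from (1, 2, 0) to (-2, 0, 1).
-5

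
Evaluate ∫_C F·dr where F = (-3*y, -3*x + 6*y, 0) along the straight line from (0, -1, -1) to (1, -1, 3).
3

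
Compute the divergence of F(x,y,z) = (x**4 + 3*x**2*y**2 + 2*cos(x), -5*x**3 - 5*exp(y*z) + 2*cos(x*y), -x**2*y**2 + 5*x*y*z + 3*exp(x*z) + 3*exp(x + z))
4*x**3 + 6*x*y**2 + 5*x*y + 3*x*exp(x*z) - 2*x*sin(x*y) - 5*z*exp(y*z) + 3*exp(x + z) - 2*sin(x)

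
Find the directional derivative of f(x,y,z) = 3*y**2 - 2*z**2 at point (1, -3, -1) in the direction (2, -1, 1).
11*sqrt(6)/3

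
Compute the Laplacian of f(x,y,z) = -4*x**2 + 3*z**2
-2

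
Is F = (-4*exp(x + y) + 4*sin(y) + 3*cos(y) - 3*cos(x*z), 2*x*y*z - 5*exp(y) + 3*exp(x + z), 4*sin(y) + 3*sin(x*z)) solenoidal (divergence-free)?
No, ∇·F = 2*x*z + 3*x*cos(x*z) + 3*z*sin(x*z) - 5*exp(y) - 4*exp(x + y)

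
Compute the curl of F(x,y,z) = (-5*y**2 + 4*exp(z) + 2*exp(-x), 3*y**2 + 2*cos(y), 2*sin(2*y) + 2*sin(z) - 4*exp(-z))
(4*cos(2*y), 4*exp(z), 10*y)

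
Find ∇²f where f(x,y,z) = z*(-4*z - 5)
-8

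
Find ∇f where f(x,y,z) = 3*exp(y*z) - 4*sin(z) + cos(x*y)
(-y*sin(x*y), -x*sin(x*y) + 3*z*exp(y*z), 3*y*exp(y*z) - 4*cos(z))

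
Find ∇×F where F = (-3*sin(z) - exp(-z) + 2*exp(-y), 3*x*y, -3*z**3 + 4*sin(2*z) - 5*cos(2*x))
(0, -10*sin(2*x) - 3*cos(z) + exp(-z), 3*y + 2*exp(-y))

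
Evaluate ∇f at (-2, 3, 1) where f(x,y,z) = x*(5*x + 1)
(-19, 0, 0)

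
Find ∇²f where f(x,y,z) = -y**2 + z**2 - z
0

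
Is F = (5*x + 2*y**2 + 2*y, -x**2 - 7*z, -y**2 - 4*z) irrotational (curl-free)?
No, ∇×F = (7 - 2*y, 0, -2*x - 4*y - 2)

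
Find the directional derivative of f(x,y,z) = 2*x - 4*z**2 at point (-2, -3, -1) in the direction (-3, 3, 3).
2*sqrt(3)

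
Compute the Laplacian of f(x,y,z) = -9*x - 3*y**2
-6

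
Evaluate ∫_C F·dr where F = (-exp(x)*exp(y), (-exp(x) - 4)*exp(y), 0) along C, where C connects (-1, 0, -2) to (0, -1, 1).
4 - 4*exp(-1)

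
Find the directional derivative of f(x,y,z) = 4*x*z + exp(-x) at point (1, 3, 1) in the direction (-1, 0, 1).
sqrt(2)*exp(-1)/2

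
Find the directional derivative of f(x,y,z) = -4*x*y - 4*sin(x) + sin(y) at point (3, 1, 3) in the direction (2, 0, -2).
-2*sqrt(2)*(cos(3) + 1)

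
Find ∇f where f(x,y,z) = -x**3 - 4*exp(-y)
(-3*x**2, 4*exp(-y), 0)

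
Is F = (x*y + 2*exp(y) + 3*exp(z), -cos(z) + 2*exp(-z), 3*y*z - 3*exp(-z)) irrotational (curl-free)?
No, ∇×F = (3*z - sin(z) + 2*exp(-z), 3*exp(z), -x - 2*exp(y))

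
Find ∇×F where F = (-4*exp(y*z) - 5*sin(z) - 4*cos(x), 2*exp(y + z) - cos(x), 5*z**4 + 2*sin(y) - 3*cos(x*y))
(3*x*sin(x*y) - 2*exp(y + z) + 2*cos(y), -4*y*exp(y*z) - 3*y*sin(x*y) - 5*cos(z), 4*z*exp(y*z) + sin(x))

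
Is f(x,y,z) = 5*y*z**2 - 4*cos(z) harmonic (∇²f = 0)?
No, ∇²f = 10*y + 4*cos(z)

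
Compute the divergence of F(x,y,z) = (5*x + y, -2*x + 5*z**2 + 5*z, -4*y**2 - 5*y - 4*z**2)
5 - 8*z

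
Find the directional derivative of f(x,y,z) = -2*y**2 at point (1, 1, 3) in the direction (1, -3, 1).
12*sqrt(11)/11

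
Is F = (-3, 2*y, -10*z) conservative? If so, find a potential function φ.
Yes, F is conservative. φ = -3*x + y**2 - 5*z**2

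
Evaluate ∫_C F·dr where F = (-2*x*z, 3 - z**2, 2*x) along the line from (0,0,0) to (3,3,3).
-9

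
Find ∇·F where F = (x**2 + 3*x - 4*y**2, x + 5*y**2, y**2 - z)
2*x + 10*y + 2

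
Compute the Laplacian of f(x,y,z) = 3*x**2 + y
6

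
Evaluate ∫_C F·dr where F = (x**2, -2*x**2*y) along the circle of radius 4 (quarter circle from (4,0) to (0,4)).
-448/3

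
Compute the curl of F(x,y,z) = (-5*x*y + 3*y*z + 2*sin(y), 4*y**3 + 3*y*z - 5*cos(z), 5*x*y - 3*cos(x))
(5*x - 3*y - 5*sin(z), -2*y - 3*sin(x), 5*x - 3*z - 2*cos(y))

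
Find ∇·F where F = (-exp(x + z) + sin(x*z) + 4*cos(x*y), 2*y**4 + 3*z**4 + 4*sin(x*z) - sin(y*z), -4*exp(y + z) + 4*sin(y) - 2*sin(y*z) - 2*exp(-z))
((8*y**3 - 4*y*sin(x*y) - 2*y*cos(y*z) + z*cos(x*z) - z*cos(y*z) - exp(x + z) - 4*exp(y + z))*exp(z) + 2)*exp(-z)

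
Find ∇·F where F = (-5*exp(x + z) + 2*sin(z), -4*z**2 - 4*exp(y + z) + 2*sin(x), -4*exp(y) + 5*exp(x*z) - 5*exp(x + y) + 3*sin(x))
5*x*exp(x*z) - 5*exp(x + z) - 4*exp(y + z)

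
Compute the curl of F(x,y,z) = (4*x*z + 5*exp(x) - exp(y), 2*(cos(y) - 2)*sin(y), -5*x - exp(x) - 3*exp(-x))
(0, 4*x + exp(x) + 5 - 3*exp(-x), exp(y))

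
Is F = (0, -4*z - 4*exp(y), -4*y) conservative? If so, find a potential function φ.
Yes, F is conservative. φ = -4*y*z - 4*exp(y)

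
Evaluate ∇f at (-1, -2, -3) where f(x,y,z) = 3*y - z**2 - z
(0, 3, 5)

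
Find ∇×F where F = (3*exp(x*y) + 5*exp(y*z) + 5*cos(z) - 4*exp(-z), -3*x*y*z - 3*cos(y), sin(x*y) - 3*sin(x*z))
(x*(3*y + cos(x*y)), 5*y*exp(y*z) - y*cos(x*y) + 3*z*cos(x*z) - 5*sin(z) + 4*exp(-z), -3*x*exp(x*y) - 3*y*z - 5*z*exp(y*z))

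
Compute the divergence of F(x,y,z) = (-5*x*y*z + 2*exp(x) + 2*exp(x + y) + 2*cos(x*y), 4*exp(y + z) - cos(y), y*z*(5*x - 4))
-5*y*z + y*(5*x - 4) - 2*y*sin(x*y) + 2*exp(x) + 2*exp(x + y) + 4*exp(y + z) + sin(y)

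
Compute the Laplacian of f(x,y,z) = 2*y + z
0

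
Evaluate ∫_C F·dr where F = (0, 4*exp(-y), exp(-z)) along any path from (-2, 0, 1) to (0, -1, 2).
-4*E - exp(-2) + exp(-1) + 4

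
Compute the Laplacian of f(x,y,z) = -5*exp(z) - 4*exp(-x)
-5*exp(z) - 4*exp(-x)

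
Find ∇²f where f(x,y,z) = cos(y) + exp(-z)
-cos(y) + exp(-z)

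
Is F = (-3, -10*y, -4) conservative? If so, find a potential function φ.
Yes, F is conservative. φ = -3*x - 5*y**2 - 4*z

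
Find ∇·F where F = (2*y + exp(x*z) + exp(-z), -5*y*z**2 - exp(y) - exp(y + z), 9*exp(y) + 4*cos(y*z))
-4*y*sin(y*z) - 5*z**2 + z*exp(x*z) - exp(y) - exp(y + z)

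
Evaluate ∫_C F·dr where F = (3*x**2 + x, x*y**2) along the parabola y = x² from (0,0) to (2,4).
326/7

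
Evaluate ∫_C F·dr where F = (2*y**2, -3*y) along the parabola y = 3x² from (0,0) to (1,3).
-99/10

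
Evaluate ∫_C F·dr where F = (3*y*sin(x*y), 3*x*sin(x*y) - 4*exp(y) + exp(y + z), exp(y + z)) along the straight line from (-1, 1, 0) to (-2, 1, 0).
-3*cos(2) + 3*cos(1)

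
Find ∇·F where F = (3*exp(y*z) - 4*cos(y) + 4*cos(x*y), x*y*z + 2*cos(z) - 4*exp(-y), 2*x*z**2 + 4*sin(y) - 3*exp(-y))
5*x*z - 4*y*sin(x*y) + 4*exp(-y)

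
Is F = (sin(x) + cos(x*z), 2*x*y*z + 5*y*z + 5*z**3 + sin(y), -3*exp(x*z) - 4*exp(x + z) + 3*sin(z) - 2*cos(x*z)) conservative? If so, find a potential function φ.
No, ∇×F = (-2*x*y - 5*y - 15*z**2, -x*sin(x*z) + 3*z*exp(x*z) - 2*z*sin(x*z) + 4*exp(x + z), 2*y*z) ≠ 0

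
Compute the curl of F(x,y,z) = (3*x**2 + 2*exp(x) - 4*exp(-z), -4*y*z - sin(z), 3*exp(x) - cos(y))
(4*y + sin(y) + cos(z), -3*exp(x) + 4*exp(-z), 0)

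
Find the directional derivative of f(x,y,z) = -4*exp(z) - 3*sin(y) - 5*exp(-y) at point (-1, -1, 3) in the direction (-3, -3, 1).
sqrt(19)*(-4*exp(3) - 15*E + 9*cos(1))/19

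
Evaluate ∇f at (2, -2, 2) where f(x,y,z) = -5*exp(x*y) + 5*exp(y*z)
(10*exp(-4), 0, -10*exp(-4))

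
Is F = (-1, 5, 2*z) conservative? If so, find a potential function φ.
Yes, F is conservative. φ = -x + 5*y + z**2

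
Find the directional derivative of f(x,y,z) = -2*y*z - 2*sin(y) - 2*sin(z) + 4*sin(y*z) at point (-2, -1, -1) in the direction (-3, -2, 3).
sqrt(22)*(1 - 3*cos(1))/11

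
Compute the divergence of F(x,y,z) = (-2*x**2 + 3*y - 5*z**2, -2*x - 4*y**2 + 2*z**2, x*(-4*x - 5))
-4*x - 8*y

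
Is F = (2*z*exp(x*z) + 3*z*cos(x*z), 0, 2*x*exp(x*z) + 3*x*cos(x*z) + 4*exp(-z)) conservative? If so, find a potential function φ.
Yes, F is conservative. φ = 2*exp(x*z) + 3*sin(x*z) - 4*exp(-z)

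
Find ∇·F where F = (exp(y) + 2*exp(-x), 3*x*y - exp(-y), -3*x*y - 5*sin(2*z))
3*x - 10*cos(2*z) + exp(-y) - 2*exp(-x)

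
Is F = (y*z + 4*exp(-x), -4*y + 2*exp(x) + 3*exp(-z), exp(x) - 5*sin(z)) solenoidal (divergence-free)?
No, ∇·F = -5*cos(z) - 4 - 4*exp(-x)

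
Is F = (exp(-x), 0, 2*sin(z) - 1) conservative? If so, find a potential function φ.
Yes, F is conservative. φ = -z - 2*cos(z) - exp(-x)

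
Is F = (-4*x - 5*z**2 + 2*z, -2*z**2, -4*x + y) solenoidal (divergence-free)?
No, ∇·F = -4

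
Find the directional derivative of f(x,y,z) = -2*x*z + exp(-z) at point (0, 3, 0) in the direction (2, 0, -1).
sqrt(5)/5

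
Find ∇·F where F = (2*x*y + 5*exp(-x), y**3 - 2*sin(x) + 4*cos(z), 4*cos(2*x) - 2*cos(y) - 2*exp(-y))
3*y**2 + 2*y - 5*exp(-x)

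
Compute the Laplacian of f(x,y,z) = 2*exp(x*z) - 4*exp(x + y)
2*x**2*exp(x*z) + 2*z**2*exp(x*z) - 8*exp(x + y)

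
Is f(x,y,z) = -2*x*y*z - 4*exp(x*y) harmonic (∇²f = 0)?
No, ∇²f = 4*(-x**2 - y**2)*exp(x*y)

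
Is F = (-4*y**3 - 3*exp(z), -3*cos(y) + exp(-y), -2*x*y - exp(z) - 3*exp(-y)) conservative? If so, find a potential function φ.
No, ∇×F = (-2*x + 3*exp(-y), 2*y - 3*exp(z), 12*y**2) ≠ 0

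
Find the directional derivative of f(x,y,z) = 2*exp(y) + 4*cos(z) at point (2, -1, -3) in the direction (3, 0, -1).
-2*sqrt(10)*sin(3)/5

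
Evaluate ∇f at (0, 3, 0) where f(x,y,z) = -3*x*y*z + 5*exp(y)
(0, 5*exp(3), 0)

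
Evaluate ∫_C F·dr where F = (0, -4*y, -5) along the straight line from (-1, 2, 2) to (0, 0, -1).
23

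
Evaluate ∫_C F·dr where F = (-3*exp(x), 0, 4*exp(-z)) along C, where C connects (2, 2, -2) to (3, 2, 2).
((7 - 3*E)*exp(4) - 4)*exp(-2)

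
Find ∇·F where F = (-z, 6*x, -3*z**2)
-6*z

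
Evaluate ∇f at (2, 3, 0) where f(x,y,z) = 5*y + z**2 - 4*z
(0, 5, -4)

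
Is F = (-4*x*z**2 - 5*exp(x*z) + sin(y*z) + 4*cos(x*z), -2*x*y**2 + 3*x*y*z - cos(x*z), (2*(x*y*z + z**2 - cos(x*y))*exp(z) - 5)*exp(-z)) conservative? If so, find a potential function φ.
No, ∇×F = (x*(-3*y + 2*z + 2*sin(x*y) - sin(x*z)), -8*x*z - 5*x*exp(x*z) - 4*x*sin(x*z) - 2*y*z - 2*y*sin(x*y) + y*cos(y*z), -2*y**2 + 3*y*z + z*sin(x*z) - z*cos(y*z)) ≠ 0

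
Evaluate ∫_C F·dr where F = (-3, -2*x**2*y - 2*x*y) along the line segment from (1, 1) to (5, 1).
-12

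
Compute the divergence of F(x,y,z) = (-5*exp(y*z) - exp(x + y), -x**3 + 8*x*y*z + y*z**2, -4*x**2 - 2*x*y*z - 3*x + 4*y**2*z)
-2*x*y + 8*x*z + 4*y**2 + z**2 - exp(x + y)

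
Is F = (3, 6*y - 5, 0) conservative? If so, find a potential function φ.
Yes, F is conservative. φ = 3*x + 3*y**2 - 5*y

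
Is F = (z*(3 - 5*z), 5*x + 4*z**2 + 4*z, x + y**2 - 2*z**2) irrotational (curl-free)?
No, ∇×F = (2*y - 8*z - 4, 2 - 10*z, 5)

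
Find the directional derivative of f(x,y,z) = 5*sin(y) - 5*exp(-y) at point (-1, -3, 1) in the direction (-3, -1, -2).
-5*sqrt(14)*(cos(3) + exp(3))/14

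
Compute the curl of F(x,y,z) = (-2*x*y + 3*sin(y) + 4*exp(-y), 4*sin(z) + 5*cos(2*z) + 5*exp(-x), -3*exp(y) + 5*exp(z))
(-3*exp(y) + 10*sin(2*z) - 4*cos(z), 0, 2*x - 3*cos(y) + 4*exp(-y) - 5*exp(-x))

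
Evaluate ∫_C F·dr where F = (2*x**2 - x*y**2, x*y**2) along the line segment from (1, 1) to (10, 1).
1233/2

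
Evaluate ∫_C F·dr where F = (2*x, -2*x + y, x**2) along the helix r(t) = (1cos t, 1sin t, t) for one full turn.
-pi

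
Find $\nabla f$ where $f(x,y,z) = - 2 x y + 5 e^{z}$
(-2*y, -2*x, 5*exp(z))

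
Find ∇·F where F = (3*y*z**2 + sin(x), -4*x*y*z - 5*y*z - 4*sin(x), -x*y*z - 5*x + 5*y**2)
-x*y - 4*x*z - 5*z + cos(x)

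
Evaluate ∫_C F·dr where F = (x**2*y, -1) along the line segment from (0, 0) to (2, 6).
6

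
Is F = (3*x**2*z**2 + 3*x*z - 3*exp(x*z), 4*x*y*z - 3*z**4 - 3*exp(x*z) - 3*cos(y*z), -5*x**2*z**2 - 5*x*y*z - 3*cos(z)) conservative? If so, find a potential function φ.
No, ∇×F = (-4*x*y - 5*x*z + 3*x*exp(x*z) - 3*y*sin(y*z) + 12*z**3, 6*x**2*z + 10*x*z**2 - 3*x*exp(x*z) + 3*x + 5*y*z, z*(4*y - 3*exp(x*z))) ≠ 0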